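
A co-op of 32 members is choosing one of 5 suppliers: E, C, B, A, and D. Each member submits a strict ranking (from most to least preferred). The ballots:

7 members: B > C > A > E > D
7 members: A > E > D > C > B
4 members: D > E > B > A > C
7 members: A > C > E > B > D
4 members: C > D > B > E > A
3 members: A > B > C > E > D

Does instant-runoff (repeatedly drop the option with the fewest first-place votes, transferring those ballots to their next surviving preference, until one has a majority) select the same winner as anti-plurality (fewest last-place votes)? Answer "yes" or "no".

Instant-runoff — R1 E 0, C 4, B 7, A 17, D 4 (A winner). Winner: A.
Anti-plurality — last-place votes: E 0, C 4, B 7, A 4, D 17. Winner: E.
The two methods disagree.

no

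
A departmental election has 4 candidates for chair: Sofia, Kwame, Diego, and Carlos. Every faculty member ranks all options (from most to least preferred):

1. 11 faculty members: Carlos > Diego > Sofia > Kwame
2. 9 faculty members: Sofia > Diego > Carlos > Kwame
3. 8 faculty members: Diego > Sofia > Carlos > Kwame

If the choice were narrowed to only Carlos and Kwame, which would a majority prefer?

Voters preferring Carlos to Kwame: 28; preferring Kwame to Carlos: 0.
Carlos wins the head-to-head.

Carlos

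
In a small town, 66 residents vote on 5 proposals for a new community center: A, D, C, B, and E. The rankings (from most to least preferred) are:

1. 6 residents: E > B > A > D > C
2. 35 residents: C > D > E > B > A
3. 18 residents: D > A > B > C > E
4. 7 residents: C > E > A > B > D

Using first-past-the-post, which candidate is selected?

C

First-place votes: A 0, D 18, C 42, B 0, E 6.
C has the most first-place votes.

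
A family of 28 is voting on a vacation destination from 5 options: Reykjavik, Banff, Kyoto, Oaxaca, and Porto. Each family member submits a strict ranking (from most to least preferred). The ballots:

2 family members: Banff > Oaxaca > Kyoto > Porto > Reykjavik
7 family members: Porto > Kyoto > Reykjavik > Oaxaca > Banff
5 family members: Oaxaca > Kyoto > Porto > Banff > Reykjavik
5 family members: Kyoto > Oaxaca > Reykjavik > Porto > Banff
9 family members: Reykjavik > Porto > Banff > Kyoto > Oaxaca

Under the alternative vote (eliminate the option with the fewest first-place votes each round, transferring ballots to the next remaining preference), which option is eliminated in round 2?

Kyoto

Round 1: Reykjavik 9, Banff 2, Kyoto 5, Oaxaca 5, Porto 7. Eliminate Banff.
Round 2: Reykjavik 9, Kyoto 5, Oaxaca 7, Porto 7. Eliminate Kyoto.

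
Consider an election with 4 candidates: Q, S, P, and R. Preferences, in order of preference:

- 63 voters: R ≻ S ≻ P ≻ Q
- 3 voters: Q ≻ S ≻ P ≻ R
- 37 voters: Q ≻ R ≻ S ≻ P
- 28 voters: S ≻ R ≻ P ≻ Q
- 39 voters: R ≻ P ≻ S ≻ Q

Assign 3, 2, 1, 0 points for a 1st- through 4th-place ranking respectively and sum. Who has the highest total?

R

Q: 63·0 + 3·3 + 37·3 + 28·0 + 39·0 = 120
S: 63·2 + 3·2 + 37·1 + 28·3 + 39·1 = 292
P: 63·1 + 3·1 + 37·0 + 28·1 + 39·2 = 172
R: 63·3 + 3·0 + 37·2 + 28·2 + 39·3 = 436
R has the highest Borda score (436).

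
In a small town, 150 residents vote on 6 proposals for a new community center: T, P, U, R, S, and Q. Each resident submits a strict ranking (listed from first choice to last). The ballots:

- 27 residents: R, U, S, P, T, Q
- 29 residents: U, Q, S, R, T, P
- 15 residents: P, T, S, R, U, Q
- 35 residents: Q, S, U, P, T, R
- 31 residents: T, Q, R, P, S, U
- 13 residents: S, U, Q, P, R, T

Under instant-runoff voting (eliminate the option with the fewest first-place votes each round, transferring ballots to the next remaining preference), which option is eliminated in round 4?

Q

Round 1: T 31, P 15, U 29, R 27, S 13, Q 35. Eliminate S.
Round 2: T 31, P 15, U 42, R 27, Q 35. Eliminate P.
Round 3: T 46, U 42, R 27, Q 35. Eliminate R.
Round 4: T 46, U 69, Q 35. Eliminate Q.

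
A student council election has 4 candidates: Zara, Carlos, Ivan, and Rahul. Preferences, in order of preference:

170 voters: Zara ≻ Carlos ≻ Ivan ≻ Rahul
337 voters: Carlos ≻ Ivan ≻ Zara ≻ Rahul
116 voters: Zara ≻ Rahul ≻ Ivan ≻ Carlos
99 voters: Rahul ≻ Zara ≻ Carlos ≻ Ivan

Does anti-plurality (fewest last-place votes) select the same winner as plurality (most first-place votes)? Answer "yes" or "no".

no

Anti-plurality — last-place votes: Zara 0, Carlos 116, Ivan 99, Rahul 507. Winner: Zara.
Plurality — first-place votes: Zara 286, Carlos 337, Ivan 0, Rahul 99. Winner: Carlos.
The two methods disagree.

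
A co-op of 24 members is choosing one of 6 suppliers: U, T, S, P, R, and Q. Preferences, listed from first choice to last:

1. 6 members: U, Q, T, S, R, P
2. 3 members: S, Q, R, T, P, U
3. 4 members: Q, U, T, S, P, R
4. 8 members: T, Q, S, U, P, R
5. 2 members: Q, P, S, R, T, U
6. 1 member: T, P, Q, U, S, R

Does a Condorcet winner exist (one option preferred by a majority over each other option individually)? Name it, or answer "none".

Q vs U: 18–6 for Q.
Q vs T: 15–9 for Q.
Q vs S: 21–3 for Q.
Q vs P: 23–1 for Q.
Q vs R: 24–0 for Q.
Q beats every other option head-to-head.

Q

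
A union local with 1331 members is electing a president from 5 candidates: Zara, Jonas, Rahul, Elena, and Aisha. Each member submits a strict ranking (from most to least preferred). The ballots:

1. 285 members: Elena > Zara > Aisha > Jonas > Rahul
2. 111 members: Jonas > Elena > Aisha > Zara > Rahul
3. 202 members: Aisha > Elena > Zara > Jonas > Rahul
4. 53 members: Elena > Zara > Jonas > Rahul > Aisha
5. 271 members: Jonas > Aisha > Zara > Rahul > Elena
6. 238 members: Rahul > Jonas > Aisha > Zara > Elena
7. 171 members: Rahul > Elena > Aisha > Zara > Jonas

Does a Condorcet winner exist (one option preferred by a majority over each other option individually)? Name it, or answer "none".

none

Checking pairwise contests:
Elena beats Zara 822–509.
Zara beats Jonas 711–620.
Zara beats Rahul 922–409.
Rahul beats Elena 680–651.
Jonas beats Aisha 673–658.
Every option loses at least one head-to-head, so there is no Condorcet winner.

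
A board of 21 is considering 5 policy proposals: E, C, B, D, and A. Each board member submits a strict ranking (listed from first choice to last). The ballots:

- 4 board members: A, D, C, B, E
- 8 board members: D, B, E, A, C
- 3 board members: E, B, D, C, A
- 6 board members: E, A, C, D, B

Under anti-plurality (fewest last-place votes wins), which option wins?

D

Last-place votes: E 4, C 8, B 6, D 0, A 3.
D is ranked last by the fewest voters, so D wins.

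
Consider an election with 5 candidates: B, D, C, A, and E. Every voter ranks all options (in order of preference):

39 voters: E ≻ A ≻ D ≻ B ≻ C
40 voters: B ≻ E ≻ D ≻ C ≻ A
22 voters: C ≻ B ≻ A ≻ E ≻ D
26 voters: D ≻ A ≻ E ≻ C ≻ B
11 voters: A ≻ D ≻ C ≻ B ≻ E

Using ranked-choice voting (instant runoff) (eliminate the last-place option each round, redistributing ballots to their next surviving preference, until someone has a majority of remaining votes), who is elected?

B

Round 1: B 40, D 26, C 22, A 11, E 39. Eliminate A.
Round 2: B 40, D 37, C 22, E 39. Eliminate C.
Round 3: B 62, D 37, E 39. Eliminate D.
Round 4: B 73, E 65. B has a majority.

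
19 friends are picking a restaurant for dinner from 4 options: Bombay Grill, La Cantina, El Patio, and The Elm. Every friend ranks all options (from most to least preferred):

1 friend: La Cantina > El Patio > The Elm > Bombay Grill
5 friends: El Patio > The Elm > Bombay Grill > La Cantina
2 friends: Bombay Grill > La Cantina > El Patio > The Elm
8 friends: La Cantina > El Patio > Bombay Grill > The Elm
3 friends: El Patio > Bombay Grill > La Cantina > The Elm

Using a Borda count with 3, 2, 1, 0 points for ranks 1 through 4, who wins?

Bombay Grill: 1·0 + 5·1 + 2·3 + 8·1 + 3·2 = 25
La Cantina: 1·3 + 5·0 + 2·2 + 8·3 + 3·1 = 34
El Patio: 1·2 + 5·3 + 2·1 + 8·2 + 3·3 = 44
The Elm: 1·1 + 5·2 + 2·0 + 8·0 + 3·0 = 11
El Patio has the highest Borda score (44).

El Patio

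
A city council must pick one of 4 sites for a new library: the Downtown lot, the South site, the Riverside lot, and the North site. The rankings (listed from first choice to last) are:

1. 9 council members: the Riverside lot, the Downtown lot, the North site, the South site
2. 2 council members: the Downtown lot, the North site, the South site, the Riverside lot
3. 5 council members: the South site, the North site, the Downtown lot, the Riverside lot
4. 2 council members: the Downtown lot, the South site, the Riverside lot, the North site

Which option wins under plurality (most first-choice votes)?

the Riverside lot

First-place votes: the Downtown lot 4, the South site 5, the Riverside lot 9, the North site 0.
the Riverside lot has the most first-place votes.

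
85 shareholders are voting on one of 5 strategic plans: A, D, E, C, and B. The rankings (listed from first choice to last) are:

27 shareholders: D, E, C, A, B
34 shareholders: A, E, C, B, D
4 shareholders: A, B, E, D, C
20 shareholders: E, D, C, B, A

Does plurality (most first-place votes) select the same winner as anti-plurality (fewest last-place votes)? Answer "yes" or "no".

Plurality — first-place votes: A 38, D 27, E 20, C 0, B 0. Winner: A.
Anti-plurality — last-place votes: A 20, D 34, E 0, C 4, B 27. Winner: E.
The two methods disagree.

no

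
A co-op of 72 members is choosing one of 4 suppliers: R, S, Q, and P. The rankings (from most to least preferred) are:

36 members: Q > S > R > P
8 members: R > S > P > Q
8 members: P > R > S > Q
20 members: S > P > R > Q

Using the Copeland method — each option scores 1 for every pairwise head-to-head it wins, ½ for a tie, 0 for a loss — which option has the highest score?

R: beats P; ties Q; loses to S → score 1.5.
S: beats R and P; ties Q → score 2.5.
Q: ties R, S, and P → score 1.5.
P: ties Q; loses to R and S → score 0.5.
S has the best pairwise record.

S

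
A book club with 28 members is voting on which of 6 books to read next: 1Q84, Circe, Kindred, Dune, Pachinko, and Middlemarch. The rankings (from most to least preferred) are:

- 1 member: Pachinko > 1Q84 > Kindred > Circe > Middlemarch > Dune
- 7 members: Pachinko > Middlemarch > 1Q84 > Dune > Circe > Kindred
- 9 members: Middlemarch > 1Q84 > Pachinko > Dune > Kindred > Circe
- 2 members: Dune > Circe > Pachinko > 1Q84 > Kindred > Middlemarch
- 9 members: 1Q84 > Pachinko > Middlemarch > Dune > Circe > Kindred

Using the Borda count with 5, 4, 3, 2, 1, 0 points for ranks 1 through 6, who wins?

1Q84: 1·4 + 7·3 + 9·4 + 2·2 + 9·5 = 110
Circe: 1·2 + 7·1 + 9·0 + 2·4 + 9·1 = 26
Kindred: 1·3 + 7·0 + 9·1 + 2·1 + 9·0 = 14
Dune: 1·0 + 7·2 + 9·2 + 2·5 + 9·2 = 60
Pachinko: 1·5 + 7·5 + 9·3 + 2·3 + 9·4 = 109
Middlemarch: 1·1 + 7·4 + 9·5 + 2·0 + 9·3 = 101
1Q84 has the highest Borda score (110).

1Q84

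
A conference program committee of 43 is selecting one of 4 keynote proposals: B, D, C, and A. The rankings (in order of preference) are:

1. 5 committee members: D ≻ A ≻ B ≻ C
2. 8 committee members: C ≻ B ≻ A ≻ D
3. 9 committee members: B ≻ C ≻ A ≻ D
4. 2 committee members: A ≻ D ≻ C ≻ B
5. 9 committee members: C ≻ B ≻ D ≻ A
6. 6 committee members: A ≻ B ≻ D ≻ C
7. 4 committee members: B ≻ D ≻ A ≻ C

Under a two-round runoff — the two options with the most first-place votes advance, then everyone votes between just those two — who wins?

B

Round 1 first-place votes: B 13, D 5, C 17, A 8.
C and B advance.
Runoff: C is preferred to B by 19 voters; B by 24.
B wins the runoff.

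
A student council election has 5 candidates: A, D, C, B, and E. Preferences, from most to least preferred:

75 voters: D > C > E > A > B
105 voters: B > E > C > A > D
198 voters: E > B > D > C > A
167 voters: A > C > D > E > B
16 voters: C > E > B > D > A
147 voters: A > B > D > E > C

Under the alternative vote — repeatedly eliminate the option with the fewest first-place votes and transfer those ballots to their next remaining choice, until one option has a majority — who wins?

Round 1: A 314, D 75, C 16, B 105, E 198. Eliminate C.
Round 2: A 314, D 75, B 105, E 214. Eliminate D.
Round 3: A 314, B 105, E 289. Eliminate B.
Round 4: A 314, E 394. E has a majority.

E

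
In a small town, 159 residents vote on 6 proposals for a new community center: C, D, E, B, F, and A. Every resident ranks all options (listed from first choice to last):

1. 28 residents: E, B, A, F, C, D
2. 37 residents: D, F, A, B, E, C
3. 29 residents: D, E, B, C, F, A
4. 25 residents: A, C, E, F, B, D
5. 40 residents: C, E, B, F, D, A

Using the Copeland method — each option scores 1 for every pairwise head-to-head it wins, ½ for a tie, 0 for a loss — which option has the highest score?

E

C: beats D and F; loses to E, B, and A → score 2.
D: beats A; loses to C, E, B, and F → score 1.
E: beats C, D, B, F, and A → score 5.
B: beats C, D, F, and A; loses to E → score 4.
F: beats D and A; loses to C, E, and B → score 2.
A: beats C; loses to D, E, B, and F → score 1.
E has the best pairwise record.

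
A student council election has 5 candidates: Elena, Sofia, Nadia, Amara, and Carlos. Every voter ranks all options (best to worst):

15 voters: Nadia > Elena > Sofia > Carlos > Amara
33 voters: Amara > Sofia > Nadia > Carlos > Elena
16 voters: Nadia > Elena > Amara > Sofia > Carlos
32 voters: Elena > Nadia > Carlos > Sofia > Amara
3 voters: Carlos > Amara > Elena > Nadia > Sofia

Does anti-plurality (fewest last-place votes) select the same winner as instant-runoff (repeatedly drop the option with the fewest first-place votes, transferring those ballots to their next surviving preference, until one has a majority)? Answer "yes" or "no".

Anti-plurality — last-place votes: Elena 33, Sofia 3, Nadia 0, Amara 47, Carlos 16. Winner: Nadia.
Instant-runoff — R1 Elena 32, Sofia 0, Nadia 31, Amara 33, Carlos 3 (Sofia out); R2 Elena 32, Nadia 31, Amara 33, Carlos 3 (Carlos out); R3 Elena 32, Nadia 31, Amara 36 (Nadia out); R4 Elena 63, Amara 36 (Elena winner). Winner: Elena.
The two methods disagree.

no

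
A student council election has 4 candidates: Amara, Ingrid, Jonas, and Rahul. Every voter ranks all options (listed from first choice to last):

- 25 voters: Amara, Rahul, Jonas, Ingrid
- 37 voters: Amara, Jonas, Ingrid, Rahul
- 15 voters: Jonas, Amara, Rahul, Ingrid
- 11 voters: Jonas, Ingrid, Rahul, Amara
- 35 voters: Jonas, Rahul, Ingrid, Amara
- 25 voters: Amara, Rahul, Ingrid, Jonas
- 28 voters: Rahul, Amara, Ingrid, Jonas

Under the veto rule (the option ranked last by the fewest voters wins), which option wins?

Rahul

Last-place votes: Amara 46, Ingrid 40, Jonas 53, Rahul 37.
Rahul is ranked last by the fewest voters, so Rahul wins.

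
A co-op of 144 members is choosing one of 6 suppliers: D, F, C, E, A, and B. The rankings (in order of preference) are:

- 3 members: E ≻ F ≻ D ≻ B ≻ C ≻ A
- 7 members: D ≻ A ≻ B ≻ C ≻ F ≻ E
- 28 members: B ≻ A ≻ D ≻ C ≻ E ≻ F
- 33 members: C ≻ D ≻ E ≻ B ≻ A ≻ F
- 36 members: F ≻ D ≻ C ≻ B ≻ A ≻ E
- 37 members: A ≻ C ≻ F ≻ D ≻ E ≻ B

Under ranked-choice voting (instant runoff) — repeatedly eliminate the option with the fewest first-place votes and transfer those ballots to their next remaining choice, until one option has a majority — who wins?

Round 1: D 7, F 36, C 33, E 3, A 37, B 28. Eliminate E.
Round 2: D 7, F 39, C 33, A 37, B 28. Eliminate D.
Round 3: F 39, C 33, A 44, B 28. Eliminate B.
Round 4: F 39, C 33, A 72. Eliminate C.
Round 5: F 39, A 105. A has a majority.

A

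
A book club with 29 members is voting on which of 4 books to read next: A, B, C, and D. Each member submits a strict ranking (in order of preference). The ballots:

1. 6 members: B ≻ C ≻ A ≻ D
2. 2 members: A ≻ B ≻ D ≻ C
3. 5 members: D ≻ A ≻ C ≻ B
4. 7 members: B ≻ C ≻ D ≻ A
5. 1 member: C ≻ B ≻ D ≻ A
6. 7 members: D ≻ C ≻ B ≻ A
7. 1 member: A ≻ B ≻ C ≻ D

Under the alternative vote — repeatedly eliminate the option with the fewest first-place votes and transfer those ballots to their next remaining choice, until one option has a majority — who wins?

B

Round 1: A 3, B 13, C 1, D 12. Eliminate C.
Round 2: A 3, B 14, D 12. Eliminate A.
Round 3: B 17, D 12. B has a majority.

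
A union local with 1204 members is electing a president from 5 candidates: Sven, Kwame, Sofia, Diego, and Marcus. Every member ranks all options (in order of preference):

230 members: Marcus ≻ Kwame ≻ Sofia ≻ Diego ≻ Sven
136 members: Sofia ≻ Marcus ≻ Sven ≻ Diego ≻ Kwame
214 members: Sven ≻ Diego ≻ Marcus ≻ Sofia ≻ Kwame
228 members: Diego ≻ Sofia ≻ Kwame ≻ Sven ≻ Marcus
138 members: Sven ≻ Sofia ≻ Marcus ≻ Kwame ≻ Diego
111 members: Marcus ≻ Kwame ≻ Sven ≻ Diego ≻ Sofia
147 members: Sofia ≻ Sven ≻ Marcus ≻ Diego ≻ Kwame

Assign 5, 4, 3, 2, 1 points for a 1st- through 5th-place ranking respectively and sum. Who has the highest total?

Sven: 230·1 + 136·3 + 214·5 + 228·2 + 138·5 + 111·3 + 147·4 = 3775
Kwame: 230·4 + 136·1 + 214·1 + 228·3 + 138·2 + 111·4 + 147·1 = 2821
Sofia: 230·3 + 136·5 + 214·2 + 228·4 + 138·4 + 111·1 + 147·5 = 4108
Diego: 230·2 + 136·2 + 214·4 + 228·5 + 138·1 + 111·2 + 147·2 = 3382
Marcus: 230·5 + 136·4 + 214·3 + 228·1 + 138·3 + 111·5 + 147·3 = 3974
Sofia has the highest Borda score (4108).

Sofia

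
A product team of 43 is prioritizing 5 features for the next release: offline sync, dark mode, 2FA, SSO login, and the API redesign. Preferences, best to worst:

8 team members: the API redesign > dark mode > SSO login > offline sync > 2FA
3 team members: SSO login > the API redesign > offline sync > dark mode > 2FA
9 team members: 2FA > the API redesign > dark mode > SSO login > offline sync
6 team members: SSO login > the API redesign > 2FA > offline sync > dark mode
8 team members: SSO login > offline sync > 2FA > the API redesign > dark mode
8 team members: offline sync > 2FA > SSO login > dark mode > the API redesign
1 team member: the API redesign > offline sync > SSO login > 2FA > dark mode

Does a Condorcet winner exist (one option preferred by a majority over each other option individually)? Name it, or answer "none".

SSO login vs offline sync: 34–9 for SSO login.
SSO login vs dark mode: 26–17 for SSO login.
SSO login vs 2FA: 26–17 for SSO login.
SSO login vs the API redesign: 25–18 for SSO login.
SSO login beats every other option head-to-head.

SSO login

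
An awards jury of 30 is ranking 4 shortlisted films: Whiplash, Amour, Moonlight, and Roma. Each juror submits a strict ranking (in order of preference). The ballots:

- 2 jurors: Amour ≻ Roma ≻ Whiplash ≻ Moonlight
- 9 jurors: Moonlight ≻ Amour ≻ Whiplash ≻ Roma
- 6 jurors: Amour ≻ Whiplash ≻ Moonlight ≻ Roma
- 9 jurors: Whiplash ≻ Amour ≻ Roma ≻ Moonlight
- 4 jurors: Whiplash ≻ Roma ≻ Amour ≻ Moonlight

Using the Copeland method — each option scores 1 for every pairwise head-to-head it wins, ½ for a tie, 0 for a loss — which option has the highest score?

Amour

Whiplash: beats Moonlight and Roma; loses to Amour → score 2.
Amour: beats Whiplash, Moonlight, and Roma → score 3.
Moonlight: ties Roma; loses to Whiplash and Amour → score 0.5.
Roma: ties Moonlight; loses to Whiplash and Amour → score 0.5.
Amour has the best pairwise record.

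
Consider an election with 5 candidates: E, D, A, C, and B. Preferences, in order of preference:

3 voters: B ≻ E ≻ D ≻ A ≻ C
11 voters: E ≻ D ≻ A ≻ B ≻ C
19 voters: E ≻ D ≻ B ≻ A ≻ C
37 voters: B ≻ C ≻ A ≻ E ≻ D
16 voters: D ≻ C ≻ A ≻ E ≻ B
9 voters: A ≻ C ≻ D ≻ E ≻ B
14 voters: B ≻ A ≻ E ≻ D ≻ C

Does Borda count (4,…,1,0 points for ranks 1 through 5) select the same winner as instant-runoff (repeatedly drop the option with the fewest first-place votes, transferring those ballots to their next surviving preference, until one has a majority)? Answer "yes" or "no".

no

Borda — scores: E 219, D 192, A 228, C 186, B 265. Winner: B.
Instant-runoff — R1 E 30, D 16, A 9, C 0, B 54 (C out); R2 E 30, D 16, A 9, B 54 (A out); R3 E 30, D 25, B 54 (D out); R4 E 55, B 54 (E winner). Winner: E.
The two methods disagree.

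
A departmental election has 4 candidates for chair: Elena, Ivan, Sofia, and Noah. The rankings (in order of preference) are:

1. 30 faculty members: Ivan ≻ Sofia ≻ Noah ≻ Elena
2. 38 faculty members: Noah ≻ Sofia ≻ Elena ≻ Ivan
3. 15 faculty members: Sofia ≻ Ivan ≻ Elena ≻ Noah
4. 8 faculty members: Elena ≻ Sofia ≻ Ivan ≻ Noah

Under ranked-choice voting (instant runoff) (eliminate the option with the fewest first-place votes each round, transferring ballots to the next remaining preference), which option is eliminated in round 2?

Round 1: Elena 8, Ivan 30, Sofia 15, Noah 38. Eliminate Elena.
Round 2: Ivan 30, Sofia 23, Noah 38. Eliminate Sofia.

Sofia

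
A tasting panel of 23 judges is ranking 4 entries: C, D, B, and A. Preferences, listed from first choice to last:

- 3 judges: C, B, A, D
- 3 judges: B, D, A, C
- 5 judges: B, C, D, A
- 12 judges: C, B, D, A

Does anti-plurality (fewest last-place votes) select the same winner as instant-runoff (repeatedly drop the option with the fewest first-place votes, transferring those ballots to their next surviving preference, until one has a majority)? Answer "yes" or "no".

Anti-plurality — last-place votes: C 3, D 3, B 0, A 17. Winner: B.
Instant-runoff — R1 C 15, D 0, B 8, A 0 (C winner). Winner: C.
The two methods disagree.

no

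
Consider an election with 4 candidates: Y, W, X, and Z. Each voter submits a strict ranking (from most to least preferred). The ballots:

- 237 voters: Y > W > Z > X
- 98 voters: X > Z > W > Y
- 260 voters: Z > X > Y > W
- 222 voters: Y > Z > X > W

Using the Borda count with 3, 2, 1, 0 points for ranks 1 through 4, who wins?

Z

Y: 237·3 + 98·0 + 260·1 + 222·3 = 1637
W: 237·2 + 98·1 + 260·0 + 222·0 = 572
X: 237·0 + 98·3 + 260·2 + 222·1 = 1036
Z: 237·1 + 98·2 + 260·3 + 222·2 = 1657
Z has the highest Borda score (1657).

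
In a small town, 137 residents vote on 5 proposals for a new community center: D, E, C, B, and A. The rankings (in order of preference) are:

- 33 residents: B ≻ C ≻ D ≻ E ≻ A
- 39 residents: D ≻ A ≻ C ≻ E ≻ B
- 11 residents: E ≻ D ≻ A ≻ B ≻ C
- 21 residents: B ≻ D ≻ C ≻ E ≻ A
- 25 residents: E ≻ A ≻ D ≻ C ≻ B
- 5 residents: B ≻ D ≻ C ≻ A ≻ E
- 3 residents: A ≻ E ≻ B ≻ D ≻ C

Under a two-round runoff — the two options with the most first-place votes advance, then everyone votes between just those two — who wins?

D

Round 1 first-place votes: D 39, E 36, C 0, B 59, A 3.
B and D advance.
Runoff: B is preferred to D by 62 voters; D by 75.
D wins the runoff.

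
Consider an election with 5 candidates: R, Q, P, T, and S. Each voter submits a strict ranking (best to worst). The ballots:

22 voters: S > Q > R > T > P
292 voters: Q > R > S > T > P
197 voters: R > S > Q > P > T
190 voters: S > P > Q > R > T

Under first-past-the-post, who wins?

Q

First-place votes: R 197, Q 292, P 0, T 0, S 212.
Q has the most first-place votes.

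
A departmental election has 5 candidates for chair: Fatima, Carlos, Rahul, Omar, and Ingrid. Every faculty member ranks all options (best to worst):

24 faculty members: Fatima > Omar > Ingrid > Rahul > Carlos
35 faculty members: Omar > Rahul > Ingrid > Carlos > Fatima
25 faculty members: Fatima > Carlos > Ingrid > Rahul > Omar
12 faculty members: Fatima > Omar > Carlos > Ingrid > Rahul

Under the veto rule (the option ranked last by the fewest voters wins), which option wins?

Last-place votes: Fatima 35, Carlos 24, Rahul 12, Omar 25, Ingrid 0.
Ingrid is ranked last by the fewest voters, so Ingrid wins.

Ingrid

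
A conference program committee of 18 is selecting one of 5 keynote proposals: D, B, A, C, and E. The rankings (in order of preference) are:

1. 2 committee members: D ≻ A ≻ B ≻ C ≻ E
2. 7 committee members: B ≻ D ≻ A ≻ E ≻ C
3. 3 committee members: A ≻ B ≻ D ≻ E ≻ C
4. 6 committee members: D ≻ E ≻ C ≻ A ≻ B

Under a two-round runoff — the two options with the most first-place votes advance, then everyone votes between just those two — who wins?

Round 1 first-place votes: D 8, B 7, A 3, C 0, E 0.
D and B advance.
Runoff: D is preferred to B by 8 voters; B by 10.
B wins the runoff.

B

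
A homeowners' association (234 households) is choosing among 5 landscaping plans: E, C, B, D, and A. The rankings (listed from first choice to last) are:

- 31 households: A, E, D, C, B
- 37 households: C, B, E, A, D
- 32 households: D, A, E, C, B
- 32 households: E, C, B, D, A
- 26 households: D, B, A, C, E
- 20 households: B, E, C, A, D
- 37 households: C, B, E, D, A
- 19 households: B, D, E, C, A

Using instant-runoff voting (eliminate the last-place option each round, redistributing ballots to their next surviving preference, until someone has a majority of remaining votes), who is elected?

E

Round 1: E 32, C 74, B 39, D 58, A 31. Eliminate A.
Round 2: E 63, C 74, B 39, D 58. Eliminate B.
Round 3: E 83, C 74, D 77. Eliminate C.
Round 4: E 157, D 77. E has a majority.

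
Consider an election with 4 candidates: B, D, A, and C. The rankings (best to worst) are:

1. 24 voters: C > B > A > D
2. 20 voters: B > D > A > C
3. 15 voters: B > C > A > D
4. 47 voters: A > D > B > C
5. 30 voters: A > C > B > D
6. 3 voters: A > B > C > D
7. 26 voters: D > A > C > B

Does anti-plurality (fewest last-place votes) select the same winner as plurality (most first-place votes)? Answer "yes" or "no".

Anti-plurality — last-place votes: B 26, D 72, A 0, C 67. Winner: A.
Plurality — first-place votes: B 35, D 26, A 80, C 24. Winner: A.
The two methods agree.

yes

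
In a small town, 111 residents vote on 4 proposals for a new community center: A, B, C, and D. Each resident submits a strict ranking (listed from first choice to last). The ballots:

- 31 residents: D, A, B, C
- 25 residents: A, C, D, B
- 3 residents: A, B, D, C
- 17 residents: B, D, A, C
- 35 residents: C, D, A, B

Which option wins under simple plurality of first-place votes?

First-place votes: A 28, B 17, C 35, D 31.
C has the most first-place votes.

C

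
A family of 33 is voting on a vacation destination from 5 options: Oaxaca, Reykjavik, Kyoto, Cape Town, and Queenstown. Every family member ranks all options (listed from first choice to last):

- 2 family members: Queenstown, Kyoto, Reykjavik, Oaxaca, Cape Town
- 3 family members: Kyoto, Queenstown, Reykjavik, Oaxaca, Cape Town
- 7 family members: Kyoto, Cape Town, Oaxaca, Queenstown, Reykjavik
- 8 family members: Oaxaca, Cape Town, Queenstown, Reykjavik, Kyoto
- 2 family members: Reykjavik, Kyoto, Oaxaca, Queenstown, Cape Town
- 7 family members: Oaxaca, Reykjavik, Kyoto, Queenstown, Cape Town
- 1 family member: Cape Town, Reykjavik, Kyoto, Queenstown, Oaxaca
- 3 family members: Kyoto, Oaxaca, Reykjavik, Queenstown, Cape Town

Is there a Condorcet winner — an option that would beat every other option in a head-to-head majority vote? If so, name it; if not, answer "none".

none

Checking pairwise contests:
Kyoto beats Oaxaca 18–15.
Oaxaca beats Reykjavik 25–8.
Reykjavik beats Kyoto 18–15.
Oaxaca beats Cape Town 25–8.
Oaxaca beats Queenstown 27–6.
Every option loses at least one head-to-head, so there is no Condorcet winner.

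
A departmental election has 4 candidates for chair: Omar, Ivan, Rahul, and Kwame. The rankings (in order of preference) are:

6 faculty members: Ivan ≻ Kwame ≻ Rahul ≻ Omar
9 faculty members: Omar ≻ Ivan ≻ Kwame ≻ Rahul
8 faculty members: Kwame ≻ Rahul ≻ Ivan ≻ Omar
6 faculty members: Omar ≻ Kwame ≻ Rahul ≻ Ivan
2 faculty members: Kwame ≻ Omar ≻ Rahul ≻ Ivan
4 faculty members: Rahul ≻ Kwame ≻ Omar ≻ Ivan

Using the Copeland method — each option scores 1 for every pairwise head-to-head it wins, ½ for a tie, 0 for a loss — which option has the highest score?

Kwame

Omar: beats Ivan; loses to Rahul and Kwame → score 1.
Ivan: loses to Omar, Rahul, and Kwame → score 0.
Rahul: beats Omar and Ivan; loses to Kwame → score 2.
Kwame: beats Omar, Ivan, and Rahul → score 3.
Kwame has the best pairwise record.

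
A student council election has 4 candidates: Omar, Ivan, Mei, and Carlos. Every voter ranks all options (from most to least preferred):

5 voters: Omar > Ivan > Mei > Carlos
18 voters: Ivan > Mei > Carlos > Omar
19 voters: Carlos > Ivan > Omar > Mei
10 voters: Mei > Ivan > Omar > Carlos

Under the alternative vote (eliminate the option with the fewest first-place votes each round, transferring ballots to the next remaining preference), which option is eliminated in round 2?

Round 1: Omar 5, Ivan 18, Mei 10, Carlos 19. Eliminate Omar.
Round 2: Ivan 23, Mei 10, Carlos 19. Eliminate Mei.

Mei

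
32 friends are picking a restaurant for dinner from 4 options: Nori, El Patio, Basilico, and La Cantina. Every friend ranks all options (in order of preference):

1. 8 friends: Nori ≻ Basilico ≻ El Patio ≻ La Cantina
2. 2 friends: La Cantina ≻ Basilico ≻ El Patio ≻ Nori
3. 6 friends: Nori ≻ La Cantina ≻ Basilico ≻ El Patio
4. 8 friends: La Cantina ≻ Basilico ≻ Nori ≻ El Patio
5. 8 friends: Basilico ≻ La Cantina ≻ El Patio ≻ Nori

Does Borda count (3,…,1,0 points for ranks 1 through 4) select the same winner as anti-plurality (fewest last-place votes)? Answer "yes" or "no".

Borda — scores: Nori 50, El Patio 18, Basilico 66, La Cantina 58. Winner: Basilico.
Anti-plurality — last-place votes: Nori 10, El Patio 14, Basilico 0, La Cantina 8. Winner: Basilico.
The two methods agree.

yes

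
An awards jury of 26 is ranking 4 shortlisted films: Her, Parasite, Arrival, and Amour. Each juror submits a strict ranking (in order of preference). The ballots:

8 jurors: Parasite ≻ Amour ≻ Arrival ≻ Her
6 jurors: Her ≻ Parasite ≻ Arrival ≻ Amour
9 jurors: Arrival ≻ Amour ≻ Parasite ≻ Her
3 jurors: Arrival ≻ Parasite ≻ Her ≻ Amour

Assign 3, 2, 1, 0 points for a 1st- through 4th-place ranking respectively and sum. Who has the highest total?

Her: 8·0 + 6·3 + 9·0 + 3·1 = 21
Parasite: 8·3 + 6·2 + 9·1 + 3·2 = 51
Arrival: 8·1 + 6·1 + 9·3 + 3·3 = 50
Amour: 8·2 + 6·0 + 9·2 + 3·0 = 34
Parasite has the highest Borda score (51).

Parasite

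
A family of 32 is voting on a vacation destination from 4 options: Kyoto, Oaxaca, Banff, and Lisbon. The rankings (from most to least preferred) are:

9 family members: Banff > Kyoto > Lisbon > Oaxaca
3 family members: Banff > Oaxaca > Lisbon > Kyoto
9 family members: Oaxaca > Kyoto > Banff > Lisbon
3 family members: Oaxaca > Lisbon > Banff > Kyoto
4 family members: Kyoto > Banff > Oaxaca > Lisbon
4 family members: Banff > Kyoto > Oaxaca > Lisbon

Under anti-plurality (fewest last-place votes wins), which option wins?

Banff

Last-place votes: Kyoto 6, Oaxaca 9, Banff 0, Lisbon 17.
Banff is ranked last by the fewest voters, so Banff wins.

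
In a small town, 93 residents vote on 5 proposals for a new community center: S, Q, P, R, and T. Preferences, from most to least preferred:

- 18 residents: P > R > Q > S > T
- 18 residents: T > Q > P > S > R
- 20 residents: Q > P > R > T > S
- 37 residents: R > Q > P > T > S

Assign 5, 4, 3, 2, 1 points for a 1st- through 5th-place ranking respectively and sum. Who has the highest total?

Q

S: 18·2 + 18·2 + 20·1 + 37·1 = 129
Q: 18·3 + 18·4 + 20·5 + 37·4 = 374
P: 18·5 + 18·3 + 20·4 + 37·3 = 335
R: 18·4 + 18·1 + 20·3 + 37·5 = 335
T: 18·1 + 18·5 + 20·2 + 37·2 = 222
Q has the highest Borda score (374).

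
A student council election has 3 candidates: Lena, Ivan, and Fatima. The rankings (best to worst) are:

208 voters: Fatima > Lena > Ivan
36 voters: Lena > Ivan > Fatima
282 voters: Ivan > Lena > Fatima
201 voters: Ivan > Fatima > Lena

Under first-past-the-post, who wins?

First-place votes: Lena 36, Ivan 483, Fatima 208.
Ivan has the most first-place votes.

Ivan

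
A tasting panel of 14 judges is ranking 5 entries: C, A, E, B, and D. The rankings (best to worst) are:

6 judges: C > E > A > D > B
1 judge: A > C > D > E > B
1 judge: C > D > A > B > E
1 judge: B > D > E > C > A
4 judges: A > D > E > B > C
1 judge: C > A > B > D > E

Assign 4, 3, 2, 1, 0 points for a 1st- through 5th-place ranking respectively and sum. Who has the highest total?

C: 6·4 + 1·3 + 1·4 + 1·1 + 4·0 + 1·4 = 36
A: 6·2 + 1·4 + 1·2 + 1·0 + 4·4 + 1·3 = 37
E: 6·3 + 1·1 + 1·0 + 1·2 + 4·2 + 1·0 = 29
B: 6·0 + 1·0 + 1·1 + 1·4 + 4·1 + 1·2 = 11
D: 6·1 + 1·2 + 1·3 + 1·3 + 4·3 + 1·1 = 27
A has the highest Borda score (37).

A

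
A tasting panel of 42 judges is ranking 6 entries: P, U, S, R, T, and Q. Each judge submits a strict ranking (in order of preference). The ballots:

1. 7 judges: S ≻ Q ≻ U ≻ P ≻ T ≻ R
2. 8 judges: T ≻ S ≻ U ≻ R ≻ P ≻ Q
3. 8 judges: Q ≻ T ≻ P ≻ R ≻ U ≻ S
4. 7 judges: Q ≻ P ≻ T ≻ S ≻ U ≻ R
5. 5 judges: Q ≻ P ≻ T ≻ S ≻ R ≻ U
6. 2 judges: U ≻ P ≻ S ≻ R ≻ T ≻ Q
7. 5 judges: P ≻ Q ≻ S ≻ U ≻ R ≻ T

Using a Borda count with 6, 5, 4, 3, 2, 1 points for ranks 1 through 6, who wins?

P: 7·3 + 8·2 + 8·4 + 7·5 + 5·5 + 2·5 + 5·6 = 169
U: 7·4 + 8·4 + 8·2 + 7·2 + 5·1 + 2·6 + 5·3 = 122
S: 7·6 + 8·5 + 8·1 + 7·3 + 5·3 + 2·4 + 5·4 = 154
R: 7·1 + 8·3 + 8·3 + 7·1 + 5·2 + 2·3 + 5·2 = 88
T: 7·2 + 8·6 + 8·5 + 7·4 + 5·4 + 2·2 + 5·1 = 159
Q: 7·5 + 8·1 + 8·6 + 7·6 + 5·6 + 2·1 + 5·5 = 190
Q has the highest Borda score (190).

Q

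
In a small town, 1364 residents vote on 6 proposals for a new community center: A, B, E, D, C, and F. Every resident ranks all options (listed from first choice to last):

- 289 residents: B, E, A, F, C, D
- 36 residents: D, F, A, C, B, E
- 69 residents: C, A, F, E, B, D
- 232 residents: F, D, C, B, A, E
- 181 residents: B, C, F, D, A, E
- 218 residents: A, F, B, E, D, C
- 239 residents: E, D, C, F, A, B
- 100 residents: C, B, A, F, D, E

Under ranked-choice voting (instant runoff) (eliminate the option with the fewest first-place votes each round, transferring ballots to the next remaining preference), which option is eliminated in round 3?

Round 1: A 218, B 470, E 239, D 36, C 169, F 232. Eliminate D.
Round 2: A 218, B 470, E 239, C 169, F 268. Eliminate C.
Round 3: A 287, B 570, E 239, F 268. Eliminate E.

E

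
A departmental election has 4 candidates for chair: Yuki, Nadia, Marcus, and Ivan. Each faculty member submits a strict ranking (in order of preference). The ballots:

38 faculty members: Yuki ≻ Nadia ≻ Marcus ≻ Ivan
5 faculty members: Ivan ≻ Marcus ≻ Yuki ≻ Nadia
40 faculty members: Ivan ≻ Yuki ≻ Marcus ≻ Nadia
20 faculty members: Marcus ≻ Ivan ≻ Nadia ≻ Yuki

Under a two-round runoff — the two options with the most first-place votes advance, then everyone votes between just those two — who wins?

Round 1 first-place votes: Yuki 38, Nadia 0, Marcus 20, Ivan 45.
Ivan and Yuki advance.
Runoff: Ivan is preferred to Yuki by 65 voters; Yuki by 38.
Ivan wins the runoff.

Ivan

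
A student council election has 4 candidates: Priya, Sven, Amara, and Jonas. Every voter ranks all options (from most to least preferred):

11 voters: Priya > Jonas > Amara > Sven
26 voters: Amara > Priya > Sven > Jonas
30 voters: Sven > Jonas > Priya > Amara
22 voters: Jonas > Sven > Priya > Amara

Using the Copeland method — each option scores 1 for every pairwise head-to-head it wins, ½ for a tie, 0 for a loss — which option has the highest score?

Sven

Priya: beats Amara; loses to Sven and Jonas → score 1.
Sven: beats Priya, Amara, and Jonas → score 3.
Amara: loses to Priya, Sven, and Jonas → score 0.
Jonas: beats Priya and Amara; loses to Sven → score 2.
Sven has the best pairwise record.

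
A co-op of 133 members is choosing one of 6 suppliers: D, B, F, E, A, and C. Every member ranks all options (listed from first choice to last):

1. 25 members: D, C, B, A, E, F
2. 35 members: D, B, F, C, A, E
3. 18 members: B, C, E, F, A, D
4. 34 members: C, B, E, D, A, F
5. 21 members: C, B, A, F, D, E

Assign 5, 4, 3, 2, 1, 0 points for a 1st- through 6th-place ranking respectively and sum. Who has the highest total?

B

D: 25·5 + 35·5 + 18·0 + 34·2 + 21·1 = 389
B: 25·3 + 35·4 + 18·5 + 34·4 + 21·4 = 525
F: 25·0 + 35·3 + 18·2 + 34·0 + 21·2 = 183
E: 25·1 + 35·0 + 18·3 + 34·3 + 21·0 = 181
A: 25·2 + 35·1 + 18·1 + 34·1 + 21·3 = 200
C: 25·4 + 35·2 + 18·4 + 34·5 + 21·5 = 517
B has the highest Borda score (525).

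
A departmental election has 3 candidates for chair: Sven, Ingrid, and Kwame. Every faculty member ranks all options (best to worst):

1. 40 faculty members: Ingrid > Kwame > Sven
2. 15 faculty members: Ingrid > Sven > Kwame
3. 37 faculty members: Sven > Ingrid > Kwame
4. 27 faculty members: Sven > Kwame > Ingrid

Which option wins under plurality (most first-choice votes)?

Sven

First-place votes: Sven 64, Ingrid 55, Kwame 0.
Sven has the most first-place votes.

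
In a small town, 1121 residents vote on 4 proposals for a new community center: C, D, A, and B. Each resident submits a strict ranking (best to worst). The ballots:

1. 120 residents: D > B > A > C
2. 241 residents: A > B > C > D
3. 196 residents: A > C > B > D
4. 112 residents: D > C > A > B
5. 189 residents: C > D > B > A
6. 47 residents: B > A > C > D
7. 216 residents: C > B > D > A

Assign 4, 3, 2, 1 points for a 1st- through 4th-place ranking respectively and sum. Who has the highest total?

C: 120·1 + 241·2 + 196·3 + 112·3 + 189·4 + 47·2 + 216·4 = 3240
D: 120·4 + 241·1 + 196·1 + 112·4 + 189·3 + 47·1 + 216·2 = 2411
A: 120·2 + 241·4 + 196·4 + 112·2 + 189·1 + 47·3 + 216·1 = 2758
B: 120·3 + 241·3 + 196·2 + 112·1 + 189·2 + 47·4 + 216·3 = 2801
C has the highest Borda score (3240).

C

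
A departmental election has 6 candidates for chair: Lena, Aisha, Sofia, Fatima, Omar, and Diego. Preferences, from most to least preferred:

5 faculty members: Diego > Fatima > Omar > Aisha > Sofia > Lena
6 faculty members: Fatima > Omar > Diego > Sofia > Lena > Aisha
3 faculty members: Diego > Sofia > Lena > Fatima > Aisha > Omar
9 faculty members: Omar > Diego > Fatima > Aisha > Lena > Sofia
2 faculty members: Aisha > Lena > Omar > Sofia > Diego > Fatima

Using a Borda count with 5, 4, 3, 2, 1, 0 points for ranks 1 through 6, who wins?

Diego

Lena: 5·0 + 6·1 + 3·3 + 9·1 + 2·4 = 32
Aisha: 5·2 + 6·0 + 3·1 + 9·2 + 2·5 = 41
Sofia: 5·1 + 6·2 + 3·4 + 9·0 + 2·2 = 33
Fatima: 5·4 + 6·5 + 3·2 + 9·3 + 2·0 = 83
Omar: 5·3 + 6·4 + 3·0 + 9·5 + 2·3 = 90
Diego: 5·5 + 6·3 + 3·5 + 9·4 + 2·1 = 96
Diego has the highest Borda score (96).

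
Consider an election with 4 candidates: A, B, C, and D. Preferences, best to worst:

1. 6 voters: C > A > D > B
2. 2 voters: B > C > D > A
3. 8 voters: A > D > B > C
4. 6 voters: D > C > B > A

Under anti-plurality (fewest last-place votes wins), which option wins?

Last-place votes: A 8, B 6, C 8, D 0.
D is ranked last by the fewest voters, so D wins.

D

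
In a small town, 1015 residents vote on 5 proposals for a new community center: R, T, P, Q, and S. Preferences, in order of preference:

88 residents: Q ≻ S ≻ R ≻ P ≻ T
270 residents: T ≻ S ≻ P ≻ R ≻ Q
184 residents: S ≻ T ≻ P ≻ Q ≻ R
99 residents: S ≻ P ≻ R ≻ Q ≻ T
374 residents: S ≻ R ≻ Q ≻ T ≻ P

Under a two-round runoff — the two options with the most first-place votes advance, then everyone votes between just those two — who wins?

Round 1 first-place votes: R 0, T 270, P 0, Q 88, S 657.
S and T advance.
Runoff: S is preferred to T by 745 voters; T by 270.
S wins the runoff.

S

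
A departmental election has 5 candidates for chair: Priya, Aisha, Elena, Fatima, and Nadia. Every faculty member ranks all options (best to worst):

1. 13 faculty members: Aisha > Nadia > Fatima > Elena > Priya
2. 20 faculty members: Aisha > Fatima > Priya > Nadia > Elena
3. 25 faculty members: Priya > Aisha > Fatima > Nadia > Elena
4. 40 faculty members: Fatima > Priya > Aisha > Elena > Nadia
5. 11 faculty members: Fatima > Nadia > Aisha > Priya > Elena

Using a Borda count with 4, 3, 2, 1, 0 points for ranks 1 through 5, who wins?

Fatima

Priya: 13·0 + 20·2 + 25·4 + 40·3 + 11·1 = 271
Aisha: 13·4 + 20·4 + 25·3 + 40·2 + 11·2 = 309
Elena: 13·1 + 20·0 + 25·0 + 40·1 + 11·0 = 53
Fatima: 13·2 + 20·3 + 25·2 + 40·4 + 11·4 = 340
Nadia: 13·3 + 20·1 + 25·1 + 40·0 + 11·3 = 117
Fatima has the highest Borda score (340).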